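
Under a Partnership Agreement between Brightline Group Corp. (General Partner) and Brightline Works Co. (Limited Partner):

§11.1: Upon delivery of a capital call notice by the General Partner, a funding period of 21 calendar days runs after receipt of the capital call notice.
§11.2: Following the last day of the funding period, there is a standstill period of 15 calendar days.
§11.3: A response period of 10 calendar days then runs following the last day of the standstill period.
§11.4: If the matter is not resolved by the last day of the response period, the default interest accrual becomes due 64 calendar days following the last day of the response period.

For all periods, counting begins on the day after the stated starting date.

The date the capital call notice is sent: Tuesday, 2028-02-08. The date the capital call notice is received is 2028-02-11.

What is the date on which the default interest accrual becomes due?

Adding 21 calendar days to 2028-02-11 gives 2028-03-03, which is the last day of the funding period.
Adding 15 calendar days to 2028-03-03 gives 2028-03-18, which is the last day of the standstill period.
Adding 10 calendar days to 2028-03-18 gives 2028-03-28, which is the last day of the response period.
Adding 64 calendar days to 2028-03-28 gives 2028-05-31, which is the date on which the default interest accrual becomes due.

2028-05-31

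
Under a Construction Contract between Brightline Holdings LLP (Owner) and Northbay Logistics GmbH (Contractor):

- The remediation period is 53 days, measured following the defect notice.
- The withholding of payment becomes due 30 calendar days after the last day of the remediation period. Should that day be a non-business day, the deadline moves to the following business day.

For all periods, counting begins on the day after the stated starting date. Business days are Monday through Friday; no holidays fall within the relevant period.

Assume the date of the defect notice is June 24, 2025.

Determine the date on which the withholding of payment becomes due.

September 15, 2025

The last day of the remediation period: June 24, 2025 + 53 days = August 16, 2025.
Adding 30 calendar days to August 16, 2025 gives September 15, 2025, which is the date on which the withholding of payment becomes due. September 15, 2025 is a Monday, so no roll-forward applies.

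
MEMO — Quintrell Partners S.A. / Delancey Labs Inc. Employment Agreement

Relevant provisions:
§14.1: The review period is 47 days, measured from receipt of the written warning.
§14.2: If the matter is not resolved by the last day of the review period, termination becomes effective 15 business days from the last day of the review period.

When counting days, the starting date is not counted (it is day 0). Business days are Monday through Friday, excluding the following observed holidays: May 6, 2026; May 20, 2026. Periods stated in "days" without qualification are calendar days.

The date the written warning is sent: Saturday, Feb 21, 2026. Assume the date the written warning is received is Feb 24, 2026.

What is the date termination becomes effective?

Adding 47 calendar days to Feb 24, 2026 gives Apr 12, 2026, which is the last day of the review period.
From Sunday, Apr 12, 2026, 15 business days (Apr 13, Apr 14, Apr 15, Apr 16, …, Apr 29, Apr 30, May 1, skipping weekends) brings us to Friday, May 1, 2026, which is the date termination becomes effective.

May 1, 2026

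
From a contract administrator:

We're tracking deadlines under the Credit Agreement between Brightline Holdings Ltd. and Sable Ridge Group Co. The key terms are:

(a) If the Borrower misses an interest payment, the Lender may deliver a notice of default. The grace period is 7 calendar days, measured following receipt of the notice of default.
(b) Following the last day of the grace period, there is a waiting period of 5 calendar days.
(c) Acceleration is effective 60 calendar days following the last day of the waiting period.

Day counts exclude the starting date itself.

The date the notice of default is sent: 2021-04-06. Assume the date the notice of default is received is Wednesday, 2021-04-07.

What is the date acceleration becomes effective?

2021-06-18

The last day of the grace period: 2021-04-07 + 7 days = 2021-04-14.
Adding 5 calendar days to 2021-04-14 gives 2021-04-19, which is the last day of the waiting period.
The date acceleration becomes effective: 2021-04-19 + 60 days = 2021-06-18.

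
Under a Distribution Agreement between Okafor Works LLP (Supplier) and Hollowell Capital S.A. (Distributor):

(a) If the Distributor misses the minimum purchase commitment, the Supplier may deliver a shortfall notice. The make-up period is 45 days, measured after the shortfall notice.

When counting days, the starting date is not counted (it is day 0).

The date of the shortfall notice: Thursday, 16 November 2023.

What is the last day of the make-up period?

31 December 2023

The last day of the make-up period: 16 November 2023 + 45 days = 31 December 2023.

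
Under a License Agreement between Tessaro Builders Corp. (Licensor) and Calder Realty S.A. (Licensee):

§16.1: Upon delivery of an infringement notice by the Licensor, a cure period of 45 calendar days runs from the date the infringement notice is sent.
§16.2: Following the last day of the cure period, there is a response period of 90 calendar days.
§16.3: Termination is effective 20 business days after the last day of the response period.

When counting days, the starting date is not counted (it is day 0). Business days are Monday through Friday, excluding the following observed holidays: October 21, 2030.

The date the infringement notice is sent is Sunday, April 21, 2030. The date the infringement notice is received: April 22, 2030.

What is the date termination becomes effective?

October 1, 2030

The last day of the cure period: 45 calendar days after April 21, 2030 is June 5, 2030.
The last day of the response period: 90 calendar days after June 5, 2030 is September 3, 2030.
From Tuesday, September 3, 2030, 20 business days (Sep 4, Sep 5, Sep 6, Sep 9, …, Sep 27, Sep 30, Oct 1, skipping weekends) brings us to Tuesday, October 1, 2030, which is the date termination becomes effective.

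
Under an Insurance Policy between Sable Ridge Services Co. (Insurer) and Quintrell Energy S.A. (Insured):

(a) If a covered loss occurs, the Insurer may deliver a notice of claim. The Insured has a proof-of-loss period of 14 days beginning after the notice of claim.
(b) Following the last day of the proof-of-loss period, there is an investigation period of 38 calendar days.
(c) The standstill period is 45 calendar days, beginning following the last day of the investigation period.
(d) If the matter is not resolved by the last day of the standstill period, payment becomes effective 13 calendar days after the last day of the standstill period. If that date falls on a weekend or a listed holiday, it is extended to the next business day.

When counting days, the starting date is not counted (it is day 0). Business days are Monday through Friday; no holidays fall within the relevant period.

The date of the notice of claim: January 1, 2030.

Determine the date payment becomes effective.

The last day of the proof-of-loss period: 14 calendar days after January 1, 2030 is January 15, 2030.
The last day of the investigation period: January 15, 2030 + 38 days = February 22, 2030.
The last day of the standstill period: 45 calendar days after February 22, 2030 is April 8, 2030.
The date payment becomes effective: April 8, 2030 + 13 days = April 21, 2030. That falls on a Sunday, so it rolls to the next business day, Monday, April 22, 2030.

April 22, 2030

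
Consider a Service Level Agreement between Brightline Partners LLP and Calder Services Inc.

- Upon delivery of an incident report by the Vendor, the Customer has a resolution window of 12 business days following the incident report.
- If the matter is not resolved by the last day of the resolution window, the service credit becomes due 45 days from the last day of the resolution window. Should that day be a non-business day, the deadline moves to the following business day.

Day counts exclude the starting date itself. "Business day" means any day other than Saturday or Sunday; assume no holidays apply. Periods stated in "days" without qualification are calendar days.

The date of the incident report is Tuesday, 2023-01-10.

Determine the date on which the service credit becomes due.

2023-03-13

From Tuesday, 2023-01-10, 12 business days (Jan 11, Jan 12, Jan 13, Jan 16, …, Jan 24, Jan 25, Jan 26, skipping weekends) brings us to Thursday, 2023-01-26, which is the last day of the resolution window.
The date on which the service credit becomes due: 2023-01-26 + 45 days = 2023-03-12. That falls on a Sunday, so it rolls to the next business day, Monday, 2023-03-13.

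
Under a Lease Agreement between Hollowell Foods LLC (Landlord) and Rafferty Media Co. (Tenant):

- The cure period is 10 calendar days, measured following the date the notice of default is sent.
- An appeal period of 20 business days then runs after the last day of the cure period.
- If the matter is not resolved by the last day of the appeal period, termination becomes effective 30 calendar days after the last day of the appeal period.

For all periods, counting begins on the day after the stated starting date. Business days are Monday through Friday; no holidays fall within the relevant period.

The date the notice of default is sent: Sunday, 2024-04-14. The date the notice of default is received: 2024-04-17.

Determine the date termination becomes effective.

Adding 10 calendar days to 2024-04-14 gives 2024-04-24, which is the last day of the cure period.
The last day of the appeal period: 20 business days after Wednesday, 2024-04-24, skipping weekends — Apr 25, Apr 26, Apr 29, Apr 30, …, May 20, May 21, May 22 — lands on Wednesday, 2024-05-22.
The date termination becomes effective: 30 calendar days after 2024-05-22 is 2024-06-21.

2024-06-21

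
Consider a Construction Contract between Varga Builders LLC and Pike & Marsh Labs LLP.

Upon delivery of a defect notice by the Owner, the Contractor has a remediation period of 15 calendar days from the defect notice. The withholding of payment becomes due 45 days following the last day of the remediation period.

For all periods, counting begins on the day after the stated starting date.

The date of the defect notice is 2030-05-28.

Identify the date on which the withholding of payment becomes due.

The last day of the remediation period: 2030-05-28 + 15 days = 2030-06-12.
The date on which the withholding of payment becomes due: 2030-06-12 + 45 days = 2030-07-27.

2030-07-27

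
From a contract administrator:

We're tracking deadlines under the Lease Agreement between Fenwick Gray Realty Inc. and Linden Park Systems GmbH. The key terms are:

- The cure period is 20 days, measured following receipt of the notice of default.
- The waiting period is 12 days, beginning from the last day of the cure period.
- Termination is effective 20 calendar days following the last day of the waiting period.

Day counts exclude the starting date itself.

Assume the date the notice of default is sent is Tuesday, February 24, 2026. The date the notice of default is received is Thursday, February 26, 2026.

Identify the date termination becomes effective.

Adding 20 calendar days to February 26, 2026 gives March 18, 2026, which is the last day of the cure period.
Adding 12 calendar days to March 18, 2026 gives March 30, 2026, which is the last day of the waiting period.
Adding 20 calendar days to March 30, 2026 gives April 19, 2026, which is the date termination becomes effective.

April 19, 2026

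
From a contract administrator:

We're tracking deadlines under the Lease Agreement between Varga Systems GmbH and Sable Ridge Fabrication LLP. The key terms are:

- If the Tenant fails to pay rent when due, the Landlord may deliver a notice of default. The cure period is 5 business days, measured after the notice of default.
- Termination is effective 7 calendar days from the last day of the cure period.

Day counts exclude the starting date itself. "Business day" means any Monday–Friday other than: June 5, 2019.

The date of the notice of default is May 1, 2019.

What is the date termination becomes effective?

The last day of the cure period: 5 business days after Wednesday, May 1, 2019, skipping weekends — May 2, May 3, May 6, May 7, May 8 — lands on Wednesday, May 8, 2019.
Adding 7 calendar days to May 8, 2019 gives May 15, 2019, which is the date termination becomes effective.

May 15, 2019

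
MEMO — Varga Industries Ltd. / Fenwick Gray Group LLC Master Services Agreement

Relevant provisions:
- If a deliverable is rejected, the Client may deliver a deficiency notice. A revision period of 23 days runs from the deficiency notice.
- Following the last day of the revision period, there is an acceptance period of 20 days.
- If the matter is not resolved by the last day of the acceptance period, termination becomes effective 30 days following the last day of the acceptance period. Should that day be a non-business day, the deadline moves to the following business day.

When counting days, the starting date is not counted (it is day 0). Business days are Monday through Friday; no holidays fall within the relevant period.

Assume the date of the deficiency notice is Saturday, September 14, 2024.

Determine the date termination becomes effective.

November 26, 2024

The last day of the revision period: 23 calendar days after September 14, 2024 is October 7, 2024.
The last day of the acceptance period: October 7, 2024 + 20 days = October 27, 2024.
Adding 30 calendar days to October 27, 2024 gives November 26, 2024, which is the date termination becomes effective. November 26, 2024 is a Tuesday, so no roll-forward applies.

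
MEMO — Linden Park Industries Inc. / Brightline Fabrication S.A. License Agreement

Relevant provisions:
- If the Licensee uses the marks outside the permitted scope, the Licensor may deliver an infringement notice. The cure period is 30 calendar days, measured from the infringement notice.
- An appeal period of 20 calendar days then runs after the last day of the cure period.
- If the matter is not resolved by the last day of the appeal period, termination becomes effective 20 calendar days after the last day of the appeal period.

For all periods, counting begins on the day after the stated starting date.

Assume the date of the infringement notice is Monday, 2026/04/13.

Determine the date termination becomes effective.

2026/06/22

The last day of the cure period: 2026/04/13 + 30 days = 2026/05/13.
Adding 20 calendar days to 2026/05/13 gives 2026/06/02, which is the last day of the appeal period.
The date termination becomes effective: 20 calendar days after 2026/06/02 is 2026/06/22.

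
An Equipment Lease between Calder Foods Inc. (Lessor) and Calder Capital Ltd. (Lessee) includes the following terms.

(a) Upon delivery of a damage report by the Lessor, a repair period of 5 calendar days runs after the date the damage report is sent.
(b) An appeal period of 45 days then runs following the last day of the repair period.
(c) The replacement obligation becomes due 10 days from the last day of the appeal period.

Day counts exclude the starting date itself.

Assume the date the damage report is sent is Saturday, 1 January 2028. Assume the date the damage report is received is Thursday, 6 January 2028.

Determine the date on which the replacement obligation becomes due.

Adding 5 calendar days to 1 January 2028 gives 6 January 2028, which is the last day of the repair period.
Adding 45 calendar days to 6 January 2028 gives 20 February 2028, which is the last day of the appeal period.
The date on which the replacement obligation becomes due: 20 February 2028 + 10 days = 1 March 2028.

1 March 2028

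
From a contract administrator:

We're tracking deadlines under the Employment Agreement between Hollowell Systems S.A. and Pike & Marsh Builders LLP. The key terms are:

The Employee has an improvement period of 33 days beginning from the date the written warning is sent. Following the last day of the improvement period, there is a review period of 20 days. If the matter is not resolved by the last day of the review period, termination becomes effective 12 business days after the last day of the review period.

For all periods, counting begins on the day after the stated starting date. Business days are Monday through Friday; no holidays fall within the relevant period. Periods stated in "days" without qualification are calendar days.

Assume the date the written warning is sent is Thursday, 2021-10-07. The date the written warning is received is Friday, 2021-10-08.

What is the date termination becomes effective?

2021-12-15

Adding 33 calendar days to 2021-10-07 gives 2021-11-09, which is the last day of the improvement period.
The last day of the review period: 20 calendar days after 2021-11-09 is 2021-11-29.
The date termination becomes effective: counting 12 business days from Monday, 2021-11-29 (Nov 30, Dec 1, Dec 2, Dec 3, …, Dec 13, Dec 14, Dec 15, skipping weekends) reaches Wednesday, 2021-12-15.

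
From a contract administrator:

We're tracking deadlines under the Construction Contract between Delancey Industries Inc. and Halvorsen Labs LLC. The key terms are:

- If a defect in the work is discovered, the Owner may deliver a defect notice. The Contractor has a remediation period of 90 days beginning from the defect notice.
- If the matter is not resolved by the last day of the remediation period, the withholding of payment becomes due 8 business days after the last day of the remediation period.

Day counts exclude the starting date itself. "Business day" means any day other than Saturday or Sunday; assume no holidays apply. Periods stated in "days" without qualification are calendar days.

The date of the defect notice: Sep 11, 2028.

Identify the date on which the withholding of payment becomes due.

The last day of the remediation period: Sep 11, 2028 + 90 days = Dec 10, 2028.
From Sunday, Dec 10, 2028, 8 business days (Dec 11, Dec 12, Dec 13, Dec 14, Dec 15, Dec 18, Dec 19, Dec 20, skipping weekends) brings us to Wednesday, Dec 20, 2028, which is the date on which the withholding of payment becomes due.

Dec 20, 2028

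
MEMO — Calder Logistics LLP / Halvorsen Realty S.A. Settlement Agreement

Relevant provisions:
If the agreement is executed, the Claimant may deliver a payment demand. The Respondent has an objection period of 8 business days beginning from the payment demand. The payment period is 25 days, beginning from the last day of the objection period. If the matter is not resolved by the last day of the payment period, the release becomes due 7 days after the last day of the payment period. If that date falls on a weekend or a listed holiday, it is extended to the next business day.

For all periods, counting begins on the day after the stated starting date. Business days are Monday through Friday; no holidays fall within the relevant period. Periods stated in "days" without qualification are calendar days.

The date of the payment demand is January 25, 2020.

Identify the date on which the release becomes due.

March 9, 2020

The last day of the objection period: 8 business days after Saturday, January 25, 2020, skipping weekends — Jan 27, Jan 28, Jan 29, Jan 30, Jan 31, Feb 3, Feb 4, Feb 5 — lands on Wednesday, February 5, 2020.
The last day of the payment period: 25 calendar days after February 5, 2020 is March 1, 2020.
Adding 7 calendar days to March 1, 2020 gives March 8, 2020, which is the date on which the release becomes due. That falls on a Sunday, so it rolls to the next business day, Monday, March 9, 2020.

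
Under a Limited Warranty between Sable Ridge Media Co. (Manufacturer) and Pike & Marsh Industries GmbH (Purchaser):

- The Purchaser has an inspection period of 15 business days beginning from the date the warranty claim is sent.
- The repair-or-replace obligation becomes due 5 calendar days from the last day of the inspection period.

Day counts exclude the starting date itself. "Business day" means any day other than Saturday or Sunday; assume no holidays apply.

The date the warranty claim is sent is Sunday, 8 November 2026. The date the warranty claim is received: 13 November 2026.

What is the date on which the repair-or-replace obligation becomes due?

2 December 2026

The last day of the inspection period: counting 15 business days from Sunday, 8 November 2026 (Nov 9, Nov 10, Nov 11, Nov 12, …, Nov 25, Nov 26, Nov 27, skipping weekends) reaches Friday, 27 November 2026.
The date on which the repair-or-replace obligation becomes due: 27 November 2026 + 5 days = 2 December 2026.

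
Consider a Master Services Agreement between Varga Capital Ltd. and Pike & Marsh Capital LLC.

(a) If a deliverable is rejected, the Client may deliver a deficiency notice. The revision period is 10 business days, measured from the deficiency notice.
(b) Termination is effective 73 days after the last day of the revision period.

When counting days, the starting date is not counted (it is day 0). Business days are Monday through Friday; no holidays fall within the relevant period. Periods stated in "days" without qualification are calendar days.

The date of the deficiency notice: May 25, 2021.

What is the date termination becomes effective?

August 20, 2021

The last day of the revision period: 10 business days after Tuesday, May 25, 2021, skipping weekends — May 26, May 27, May 28, May 31, Jun 1, Jun 2, Jun 3, Jun 4, Jun 7, Jun 8 — lands on Tuesday, June 8, 2021.
Adding 73 calendar days to June 8, 2021 gives August 20, 2021, which is the date termination becomes effective.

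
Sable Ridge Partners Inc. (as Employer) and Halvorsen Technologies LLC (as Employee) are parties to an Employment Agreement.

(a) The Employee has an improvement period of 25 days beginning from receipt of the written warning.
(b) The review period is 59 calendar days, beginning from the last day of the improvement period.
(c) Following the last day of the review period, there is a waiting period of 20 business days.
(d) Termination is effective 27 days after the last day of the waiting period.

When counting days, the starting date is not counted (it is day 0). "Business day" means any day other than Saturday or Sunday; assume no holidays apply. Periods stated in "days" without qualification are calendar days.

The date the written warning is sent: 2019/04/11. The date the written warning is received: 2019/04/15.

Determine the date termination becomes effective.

The last day of the improvement period: 2019/04/15 + 25 days = 2019/05/10.
Adding 59 calendar days to 2019/05/10 gives 2019/07/08, which is the last day of the review period.
The last day of the waiting period: counting 20 business days from Monday, 2019/07/08 (Jul 9, Jul 10, Jul 11, Jul 12, …, Aug 1, Aug 2, Aug 5, skipping weekends) reaches Monday, 2019/08/05.
Adding 27 calendar days to 2019/08/05 gives 2019/09/01, which is the date termination becomes effective.

2019/09/01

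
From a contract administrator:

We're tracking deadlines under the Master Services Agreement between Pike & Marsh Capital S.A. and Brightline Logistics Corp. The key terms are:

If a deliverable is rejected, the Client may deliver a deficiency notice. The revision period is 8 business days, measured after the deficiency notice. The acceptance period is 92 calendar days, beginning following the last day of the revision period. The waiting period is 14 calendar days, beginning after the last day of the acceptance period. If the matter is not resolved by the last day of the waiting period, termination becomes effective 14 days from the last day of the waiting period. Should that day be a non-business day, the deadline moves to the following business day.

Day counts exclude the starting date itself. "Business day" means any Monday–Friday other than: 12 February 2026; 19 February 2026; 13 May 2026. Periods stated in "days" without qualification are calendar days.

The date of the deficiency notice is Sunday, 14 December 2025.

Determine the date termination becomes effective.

23 April 2026

The last day of the revision period: counting 8 business days from Sunday, 14 December 2025 (Dec 15, Dec 16, Dec 17, Dec 18, Dec 19, Dec 22, Dec 23, Dec 24, skipping weekends) reaches Wednesday, 24 December 2025.
The last day of the acceptance period: 24 December 2025 + 92 days = 26 March 2026.
The last day of the waiting period: 26 March 2026 + 14 days = 9 April 2026.
The date termination becomes effective: 14 calendar days after 9 April 2026 is 23 April 2026. 23 April 2026 is a Thursday and is not a listed holiday, so no roll-forward applies.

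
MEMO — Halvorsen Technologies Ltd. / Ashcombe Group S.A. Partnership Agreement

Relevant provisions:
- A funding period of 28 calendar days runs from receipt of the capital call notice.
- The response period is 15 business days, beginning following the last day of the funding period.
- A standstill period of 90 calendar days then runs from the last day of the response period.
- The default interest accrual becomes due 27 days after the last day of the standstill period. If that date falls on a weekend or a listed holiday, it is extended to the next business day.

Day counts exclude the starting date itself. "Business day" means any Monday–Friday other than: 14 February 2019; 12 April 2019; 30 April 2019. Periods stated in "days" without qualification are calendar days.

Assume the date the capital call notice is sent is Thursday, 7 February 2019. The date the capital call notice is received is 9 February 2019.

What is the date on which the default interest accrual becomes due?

The last day of the funding period: 9 February 2019 + 28 days = 9 March 2019.
The last day of the response period: 15 business days after Saturday, 9 March 2019, skipping weekends — Mar 11, Mar 12, Mar 13, Mar 14, …, Mar 27, Mar 28, Mar 29 — lands on Friday, 29 March 2019.
The last day of the standstill period: 90 calendar days after 29 March 2019 is 27 June 2019.
The date on which the default interest accrual becomes due: 27 June 2019 + 27 days = 24 July 2019. 24 July 2019 is a Wednesday and is not a listed holiday, so no roll-forward applies.

24 July 2019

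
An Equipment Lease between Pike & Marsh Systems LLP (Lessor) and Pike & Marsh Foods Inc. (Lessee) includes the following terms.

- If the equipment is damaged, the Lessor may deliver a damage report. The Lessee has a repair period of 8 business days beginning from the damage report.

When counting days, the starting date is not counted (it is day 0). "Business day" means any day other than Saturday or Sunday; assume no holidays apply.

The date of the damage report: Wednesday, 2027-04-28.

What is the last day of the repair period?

The last day of the repair period: counting 8 business days from Wednesday, 2027-04-28 (Apr 29, Apr 30, May 3, May 4, May 5, May 6, May 7, May 10, skipping weekends) reaches Monday, 2027-05-10.

2027-05-10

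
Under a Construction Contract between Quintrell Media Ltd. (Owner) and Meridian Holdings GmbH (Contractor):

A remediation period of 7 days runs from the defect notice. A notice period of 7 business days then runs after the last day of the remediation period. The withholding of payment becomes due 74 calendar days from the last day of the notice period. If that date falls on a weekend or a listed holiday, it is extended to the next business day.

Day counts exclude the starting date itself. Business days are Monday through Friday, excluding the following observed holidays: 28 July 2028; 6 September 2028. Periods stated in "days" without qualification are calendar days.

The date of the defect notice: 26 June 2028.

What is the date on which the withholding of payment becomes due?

The last day of the remediation period: 26 June 2028 + 7 days = 3 July 2028.
The last day of the notice period: counting 7 business days from Monday, 3 July 2028 (Jul 4, Jul 5, Jul 6, Jul 7, Jul 10, Jul 11, Jul 12, skipping weekends) reaches Wednesday, 12 July 2028.
The date on which the withholding of payment becomes due: 74 calendar days after 12 July 2028 is 24 September 2028. That falls on a Sunday, so it rolls to the next business day, Monday, 25 September 2028.

25 September 2028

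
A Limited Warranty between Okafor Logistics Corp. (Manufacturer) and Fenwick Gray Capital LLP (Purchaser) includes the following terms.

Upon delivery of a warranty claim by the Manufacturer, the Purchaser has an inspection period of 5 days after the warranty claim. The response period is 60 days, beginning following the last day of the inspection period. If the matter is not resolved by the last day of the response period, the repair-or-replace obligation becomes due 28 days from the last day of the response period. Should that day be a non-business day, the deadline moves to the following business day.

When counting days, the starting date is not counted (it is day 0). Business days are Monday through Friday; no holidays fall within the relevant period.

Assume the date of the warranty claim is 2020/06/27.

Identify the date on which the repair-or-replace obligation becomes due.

The last day of the inspection period: 2020/06/27 + 5 days = 2020/07/02.
The last day of the response period: 60 calendar days after 2020/07/02 is 2020/08/31.
Adding 28 calendar days to 2020/08/31 gives 2020/09/28, which is the date on which the repair-or-replace obligation becomes due. 2020/09/28 is a Monday, so no roll-forward applies.

2020/09/28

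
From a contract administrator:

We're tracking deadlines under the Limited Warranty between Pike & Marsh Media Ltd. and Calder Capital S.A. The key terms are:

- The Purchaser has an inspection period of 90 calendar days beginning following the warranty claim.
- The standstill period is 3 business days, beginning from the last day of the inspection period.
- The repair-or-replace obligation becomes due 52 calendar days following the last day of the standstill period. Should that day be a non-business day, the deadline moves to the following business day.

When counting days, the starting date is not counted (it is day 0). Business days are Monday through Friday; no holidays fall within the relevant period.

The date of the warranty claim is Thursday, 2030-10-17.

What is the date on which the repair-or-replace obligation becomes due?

2031-03-13

The last day of the inspection period: 90 calendar days after 2030-10-17 is 2031-01-15.
The last day of the standstill period: 3 business days after Wednesday, 2031-01-15, skipping weekends — Jan 16, Jan 17, Jan 20 — lands on Monday, 2031-01-20.
Adding 52 calendar days to 2031-01-20 gives 2031-03-13, which is the date on which the repair-or-replace obligation becomes due. 2031-03-13 is a Thursday, so no roll-forward applies.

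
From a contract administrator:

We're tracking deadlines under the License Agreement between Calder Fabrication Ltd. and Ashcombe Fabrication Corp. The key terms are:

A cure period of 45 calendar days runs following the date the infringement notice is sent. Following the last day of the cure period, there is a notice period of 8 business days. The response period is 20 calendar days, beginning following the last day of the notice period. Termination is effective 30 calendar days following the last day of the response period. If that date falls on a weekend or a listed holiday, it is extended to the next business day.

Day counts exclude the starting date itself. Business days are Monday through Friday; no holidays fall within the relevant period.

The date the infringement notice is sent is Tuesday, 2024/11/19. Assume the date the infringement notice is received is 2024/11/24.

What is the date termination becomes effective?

The last day of the cure period: 45 calendar days after 2024/11/19 is 2025/01/03.
The last day of the notice period: counting 8 business days from Friday, 2025/01/03 (Jan 6, Jan 7, Jan 8, Jan 9, Jan 10, Jan 13, Jan 14, Jan 15, skipping weekends) reaches Wednesday, 2025/01/15.
The last day of the response period: 2025/01/15 + 20 days = 2025/02/04.
The date termination becomes effective: 2025/02/04 + 30 days = 2025/03/06. 2025/03/06 is a Thursday, so no roll-forward applies.

2025/03/06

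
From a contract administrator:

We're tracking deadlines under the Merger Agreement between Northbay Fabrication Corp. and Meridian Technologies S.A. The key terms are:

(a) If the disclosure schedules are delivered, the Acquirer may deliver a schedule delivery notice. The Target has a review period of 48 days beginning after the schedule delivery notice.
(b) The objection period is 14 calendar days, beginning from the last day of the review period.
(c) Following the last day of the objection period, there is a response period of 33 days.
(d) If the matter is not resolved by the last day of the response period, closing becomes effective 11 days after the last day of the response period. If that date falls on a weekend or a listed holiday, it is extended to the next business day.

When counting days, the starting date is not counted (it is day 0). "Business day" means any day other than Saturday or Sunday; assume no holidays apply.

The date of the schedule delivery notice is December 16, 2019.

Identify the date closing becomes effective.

The last day of the review period: December 16, 2019 + 48 days = February 2, 2020.
The last day of the objection period: 14 calendar days after February 2, 2020 is February 16, 2020.
The last day of the response period: 33 calendar days after February 16, 2020 is March 20, 2020.
Adding 11 calendar days to March 20, 2020 gives March 31, 2020, which is the date closing becomes effective. March 31, 2020 is a Tuesday, so no roll-forward applies.

March 31, 2020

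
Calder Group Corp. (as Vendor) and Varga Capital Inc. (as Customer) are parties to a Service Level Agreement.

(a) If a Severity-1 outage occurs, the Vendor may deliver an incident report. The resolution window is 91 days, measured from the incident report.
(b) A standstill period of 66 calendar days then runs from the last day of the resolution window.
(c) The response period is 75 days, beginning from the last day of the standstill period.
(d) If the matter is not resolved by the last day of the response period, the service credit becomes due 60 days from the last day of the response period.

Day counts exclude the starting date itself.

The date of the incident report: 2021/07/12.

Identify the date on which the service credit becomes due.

2022/04/30

The last day of the resolution window: 91 calendar days after 2021/07/12 is 2021/10/11.
Adding 66 calendar days to 2021/10/11 gives 2021/12/16, which is the last day of the standstill period.
The last day of the response period: 75 calendar days after 2021/12/16 is 2022/03/01.
Adding 60 calendar days to 2022/03/01 gives 2022/04/30, which is the date on which the service credit becomes due.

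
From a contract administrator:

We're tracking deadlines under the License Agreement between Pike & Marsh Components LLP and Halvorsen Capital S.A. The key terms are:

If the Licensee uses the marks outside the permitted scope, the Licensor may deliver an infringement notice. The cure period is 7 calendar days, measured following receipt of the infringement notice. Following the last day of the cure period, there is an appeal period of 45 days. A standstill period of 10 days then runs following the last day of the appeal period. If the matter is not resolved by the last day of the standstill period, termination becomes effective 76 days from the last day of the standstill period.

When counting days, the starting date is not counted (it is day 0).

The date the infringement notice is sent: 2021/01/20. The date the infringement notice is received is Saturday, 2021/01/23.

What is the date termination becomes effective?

2021/06/10

The last day of the cure period: 7 calendar days after 2021/01/23 is 2021/01/30.
Adding 45 calendar days to 2021/01/30 gives 2021/03/16, which is the last day of the appeal period.
The last day of the standstill period: 2021/03/16 + 10 days = 2021/03/26.
The date termination becomes effective: 76 calendar days after 2021/03/26 is 2021/06/10.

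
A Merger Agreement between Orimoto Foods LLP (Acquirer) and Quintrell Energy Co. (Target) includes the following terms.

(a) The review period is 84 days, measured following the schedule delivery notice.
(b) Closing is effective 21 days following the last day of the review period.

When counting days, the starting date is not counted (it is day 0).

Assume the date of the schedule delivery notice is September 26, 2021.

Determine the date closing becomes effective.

January 9, 2022

The last day of the review period: 84 calendar days after September 26, 2021 is December 19, 2021.
The date closing becomes effective: 21 calendar days after December 19, 2021 is January 9, 2022.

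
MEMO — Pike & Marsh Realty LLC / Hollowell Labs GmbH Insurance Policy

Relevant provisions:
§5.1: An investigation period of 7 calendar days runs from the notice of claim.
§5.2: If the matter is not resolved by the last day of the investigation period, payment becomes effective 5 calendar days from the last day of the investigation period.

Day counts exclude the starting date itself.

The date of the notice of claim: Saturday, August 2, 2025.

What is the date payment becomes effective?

The last day of the investigation period: 7 calendar days after August 2, 2025 is August 9, 2025.
The date payment becomes effective: August 9, 2025 + 5 days = August 14, 2025.

August 14, 2025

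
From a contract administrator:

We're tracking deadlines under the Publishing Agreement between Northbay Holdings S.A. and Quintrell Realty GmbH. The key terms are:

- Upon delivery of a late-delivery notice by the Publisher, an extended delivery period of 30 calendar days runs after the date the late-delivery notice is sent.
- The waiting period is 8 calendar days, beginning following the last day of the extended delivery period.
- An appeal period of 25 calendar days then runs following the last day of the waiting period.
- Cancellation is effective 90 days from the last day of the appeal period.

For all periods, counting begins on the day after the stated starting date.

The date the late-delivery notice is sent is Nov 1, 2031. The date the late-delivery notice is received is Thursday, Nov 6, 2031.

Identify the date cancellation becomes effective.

The last day of the extended delivery period: 30 calendar days after Nov 1, 2031 is Dec 1, 2031.
The last day of the waiting period: 8 calendar days after Dec 1, 2031 is Dec 9, 2031.
The last day of the appeal period: Dec 9, 2031 + 25 days = Jan 3, 2032.
The date cancellation becomes effective: 90 calendar days after Jan 3, 2032 is Apr 2, 2032.

Apr 2, 2032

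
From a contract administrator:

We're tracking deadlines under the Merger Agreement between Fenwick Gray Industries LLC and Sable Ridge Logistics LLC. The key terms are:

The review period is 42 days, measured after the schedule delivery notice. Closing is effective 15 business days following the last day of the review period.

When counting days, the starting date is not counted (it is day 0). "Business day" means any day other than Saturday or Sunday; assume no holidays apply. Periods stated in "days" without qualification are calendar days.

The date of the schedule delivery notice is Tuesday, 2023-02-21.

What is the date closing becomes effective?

The last day of the review period: 42 calendar days after 2023-02-21 is 2023-04-04.
The date closing becomes effective: counting 15 business days from Tuesday, 2023-04-04 (Apr 5, Apr 6, Apr 7, Apr 10, …, Apr 21, Apr 24, Apr 25, skipping weekends) reaches Tuesday, 2023-04-25.

2023-04-25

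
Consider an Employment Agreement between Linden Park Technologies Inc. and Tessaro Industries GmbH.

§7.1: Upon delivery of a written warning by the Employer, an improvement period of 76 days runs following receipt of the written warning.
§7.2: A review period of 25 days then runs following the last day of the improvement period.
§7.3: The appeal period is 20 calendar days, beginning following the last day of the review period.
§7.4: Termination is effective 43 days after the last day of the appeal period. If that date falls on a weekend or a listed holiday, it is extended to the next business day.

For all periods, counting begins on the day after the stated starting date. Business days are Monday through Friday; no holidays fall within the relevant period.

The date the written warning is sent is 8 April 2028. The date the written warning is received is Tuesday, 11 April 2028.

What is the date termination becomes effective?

22 September 2028

The last day of the improvement period: 76 calendar days after 11 April 2028 is 26 June 2028.
The last day of the review period: 25 calendar days after 26 June 2028 is 21 July 2028.
The last day of the appeal period: 20 calendar days after 21 July 2028 is 10 August 2028.
The date termination becomes effective: 43 calendar days after 10 August 2028 is 22 September 2028. 22 September 2028 is a Friday, so no roll-forward applies.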